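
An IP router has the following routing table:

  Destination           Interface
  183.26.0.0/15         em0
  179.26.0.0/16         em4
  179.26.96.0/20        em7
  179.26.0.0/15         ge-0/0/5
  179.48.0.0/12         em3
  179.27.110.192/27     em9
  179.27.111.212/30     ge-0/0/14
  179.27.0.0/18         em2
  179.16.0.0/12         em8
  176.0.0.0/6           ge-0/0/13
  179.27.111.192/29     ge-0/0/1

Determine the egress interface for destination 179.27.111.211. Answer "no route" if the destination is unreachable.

ge-0/0/5

Routes whose prefix contains 179.27.111.211:
  176.0.0.0/6 (176.0.0.0 - 179.255.255.255) -> ge-0/0/13
  179.16.0.0/12 (179.16.0.0 - 179.31.255.255) -> em8
  179.26.0.0/15 (179.26.0.0 - 179.27.255.255) -> ge-0/0/5
More-specific entries that do NOT match:
  179.27.111.212/30 (179.27.111.212 - 179.27.111.215) does not contain 179.27.111.211
  179.27.111.192/29 (179.27.111.192 - 179.27.111.199) does not contain 179.27.111.211
  179.27.110.192/27 (179.27.110.192 - 179.27.110.223) does not contain 179.27.111.211
  179.26.96.0/20 (179.26.96.0 - 179.26.111.255) does not contain 179.27.111.211
  179.27.0.0/18 (179.27.0.0 - 179.27.63.255) does not contain 179.27.111.211
  179.26.0.0/16 (179.26.0.0 - 179.26.255.255) does not contain 179.27.111.211
Longest matching prefix is /15 -> interface ge-0/0/5.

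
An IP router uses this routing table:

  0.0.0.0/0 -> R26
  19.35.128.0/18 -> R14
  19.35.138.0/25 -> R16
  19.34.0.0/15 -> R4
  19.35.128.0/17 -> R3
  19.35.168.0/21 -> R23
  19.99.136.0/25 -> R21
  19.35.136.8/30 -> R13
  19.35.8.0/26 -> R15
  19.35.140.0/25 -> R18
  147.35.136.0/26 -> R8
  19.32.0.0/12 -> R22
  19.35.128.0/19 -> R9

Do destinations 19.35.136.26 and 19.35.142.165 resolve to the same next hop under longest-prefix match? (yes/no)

yes

19.35.136.26: longest match 19.35.128.0/19 -> R9
19.35.142.165: longest match 19.35.128.0/19 -> R9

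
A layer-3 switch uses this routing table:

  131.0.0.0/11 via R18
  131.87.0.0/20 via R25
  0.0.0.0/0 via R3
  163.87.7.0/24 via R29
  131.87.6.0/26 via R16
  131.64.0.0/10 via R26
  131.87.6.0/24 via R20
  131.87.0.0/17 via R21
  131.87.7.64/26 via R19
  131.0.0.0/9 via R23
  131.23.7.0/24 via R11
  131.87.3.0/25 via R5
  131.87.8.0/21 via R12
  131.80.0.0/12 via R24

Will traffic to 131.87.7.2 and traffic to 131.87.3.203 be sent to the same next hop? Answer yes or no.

131.87.7.2: longest match 131.87.0.0/20 -> R25
131.87.3.203: longest match 131.87.0.0/20 -> R25

yes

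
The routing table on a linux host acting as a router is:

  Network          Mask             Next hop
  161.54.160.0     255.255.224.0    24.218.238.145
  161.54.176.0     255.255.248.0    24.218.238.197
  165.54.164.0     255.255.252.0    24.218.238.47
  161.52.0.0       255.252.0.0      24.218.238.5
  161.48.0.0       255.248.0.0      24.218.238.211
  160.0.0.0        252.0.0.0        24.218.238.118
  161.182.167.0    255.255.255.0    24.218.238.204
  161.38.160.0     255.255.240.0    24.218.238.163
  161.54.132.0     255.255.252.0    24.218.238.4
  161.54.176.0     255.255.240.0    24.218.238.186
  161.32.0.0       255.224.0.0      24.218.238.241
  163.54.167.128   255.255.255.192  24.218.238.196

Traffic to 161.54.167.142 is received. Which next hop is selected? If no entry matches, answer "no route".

Routes whose prefix contains 161.54.167.142:
  160.0.0.0/6 (160.0.0.0 - 163.255.255.255) -> 24.218.238.118
  161.32.0.0/11 (161.32.0.0 - 161.63.255.255) -> 24.218.238.241
  161.48.0.0/13 (161.48.0.0 - 161.55.255.255) -> 24.218.238.211
  161.52.0.0/14 (161.52.0.0 - 161.55.255.255) -> 24.218.238.5
  161.54.160.0/19 (161.54.160.0 - 161.54.191.255) -> 24.218.238.145
More-specific entries that do NOT match:
  163.54.167.128/26 (163.54.167.128 - 163.54.167.191) does not contain 161.54.167.142
  161.182.167.0/24 (161.182.167.0 - 161.182.167.255) does not contain 161.54.167.142
  165.54.164.0/22 (165.54.164.0 - 165.54.167.255) does not contain 161.54.167.142
  161.54.132.0/22 (161.54.132.0 - 161.54.135.255) does not contain 161.54.167.142
  161.54.176.0/21 (161.54.176.0 - 161.54.183.255) does not contain 161.54.167.142
  161.38.160.0/20 (161.38.160.0 - 161.38.175.255) does not contain 161.54.167.142
  161.54.176.0/20 (161.54.176.0 - 161.54.191.255) does not contain 161.54.167.142
Longest matching prefix is /19 -> next hop 24.218.238.145.

24.218.238.145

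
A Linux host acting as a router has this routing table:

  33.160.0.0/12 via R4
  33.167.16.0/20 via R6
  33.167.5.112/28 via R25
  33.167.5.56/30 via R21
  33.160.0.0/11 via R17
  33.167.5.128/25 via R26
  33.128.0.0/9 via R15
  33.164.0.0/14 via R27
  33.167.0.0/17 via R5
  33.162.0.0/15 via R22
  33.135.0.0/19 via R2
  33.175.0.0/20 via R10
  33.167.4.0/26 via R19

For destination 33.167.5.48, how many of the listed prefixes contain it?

Prefixes containing 33.167.5.48:
  33.128.0.0/9 (33.128.0.0 - 33.255.255.255)
  33.160.0.0/11 (33.160.0.0 - 33.191.255.255)
  33.160.0.0/12 (33.160.0.0 - 33.175.255.255)
  33.164.0.0/14 (33.164.0.0 - 33.167.255.255)
  33.167.0.0/17 (33.167.0.0 - 33.167.127.255)
Total matching entries: 5.

5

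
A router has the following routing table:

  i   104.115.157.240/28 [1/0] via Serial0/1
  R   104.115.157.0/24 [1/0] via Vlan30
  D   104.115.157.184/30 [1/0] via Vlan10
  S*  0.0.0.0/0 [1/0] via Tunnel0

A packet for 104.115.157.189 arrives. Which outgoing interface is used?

Routes whose prefix contains 104.115.157.189:
  0.0.0.0/0 (default, matches everything) -> Tunnel0
  104.115.157.0/24 (104.115.157.0 - 104.115.157.255) -> Vlan30
More-specific entries that do NOT match:
  104.115.157.184/30 (104.115.157.184 - 104.115.157.187) does not contain 104.115.157.189
  104.115.157.240/28 (104.115.157.240 - 104.115.157.255) does not contain 104.115.157.189
Longest matching prefix is /24 -> interface Vlan30.

Vlan30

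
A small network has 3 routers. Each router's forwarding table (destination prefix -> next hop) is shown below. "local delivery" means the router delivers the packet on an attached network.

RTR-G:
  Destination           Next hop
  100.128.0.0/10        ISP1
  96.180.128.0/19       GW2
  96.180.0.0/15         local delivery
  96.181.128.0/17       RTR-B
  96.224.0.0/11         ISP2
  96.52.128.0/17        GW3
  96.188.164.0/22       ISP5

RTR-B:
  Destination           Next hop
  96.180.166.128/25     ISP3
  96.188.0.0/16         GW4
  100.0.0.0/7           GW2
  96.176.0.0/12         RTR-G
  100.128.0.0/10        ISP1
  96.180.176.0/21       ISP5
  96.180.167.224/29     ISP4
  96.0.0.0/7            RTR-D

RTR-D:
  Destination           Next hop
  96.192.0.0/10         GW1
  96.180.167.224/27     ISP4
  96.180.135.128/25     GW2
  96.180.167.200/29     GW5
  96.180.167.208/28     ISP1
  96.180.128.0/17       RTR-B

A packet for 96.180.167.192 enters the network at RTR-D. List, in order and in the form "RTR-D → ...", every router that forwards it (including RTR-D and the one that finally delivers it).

At RTR-D: longest match for 96.180.167.192 is 96.180.128.0/17 -> RTR-B
At RTR-B: longest match for 96.180.167.192 is 96.176.0.0/12 -> RTR-G
At RTR-G: longest match for 96.180.167.192 is 96.180.0.0/15 -> local delivery

RTR-D → RTR-B → RTR-G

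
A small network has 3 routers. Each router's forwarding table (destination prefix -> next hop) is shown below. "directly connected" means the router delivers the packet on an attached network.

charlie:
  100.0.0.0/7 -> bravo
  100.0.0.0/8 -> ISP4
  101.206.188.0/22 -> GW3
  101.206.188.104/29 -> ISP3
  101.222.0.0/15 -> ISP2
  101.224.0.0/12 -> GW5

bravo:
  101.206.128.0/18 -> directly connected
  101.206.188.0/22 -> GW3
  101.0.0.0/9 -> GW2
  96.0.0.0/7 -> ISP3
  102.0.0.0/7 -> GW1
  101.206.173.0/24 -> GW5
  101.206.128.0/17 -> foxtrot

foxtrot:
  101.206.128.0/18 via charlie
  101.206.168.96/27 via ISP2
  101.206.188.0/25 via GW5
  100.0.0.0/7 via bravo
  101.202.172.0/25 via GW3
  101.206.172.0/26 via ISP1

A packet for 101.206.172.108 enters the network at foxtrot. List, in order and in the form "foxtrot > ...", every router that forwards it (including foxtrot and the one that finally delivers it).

At foxtrot: longest match for 101.206.172.108 is 101.206.128.0/18 -> charlie
At charlie: longest match for 101.206.172.108 is 100.0.0.0/7 -> bravo
At bravo: longest match for 101.206.172.108 is 101.206.128.0/18 -> directly connected

foxtrot > charlie > bravo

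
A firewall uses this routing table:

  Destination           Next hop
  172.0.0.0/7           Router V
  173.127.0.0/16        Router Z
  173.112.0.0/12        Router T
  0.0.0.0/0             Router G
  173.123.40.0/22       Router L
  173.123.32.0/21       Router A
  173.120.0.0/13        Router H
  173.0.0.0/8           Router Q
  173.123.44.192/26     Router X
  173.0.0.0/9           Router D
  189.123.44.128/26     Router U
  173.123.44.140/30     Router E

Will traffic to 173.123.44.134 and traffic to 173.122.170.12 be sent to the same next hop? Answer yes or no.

173.123.44.134: longest match 173.120.0.0/13 -> Router H
173.122.170.12: longest match 173.120.0.0/13 -> Router H

yes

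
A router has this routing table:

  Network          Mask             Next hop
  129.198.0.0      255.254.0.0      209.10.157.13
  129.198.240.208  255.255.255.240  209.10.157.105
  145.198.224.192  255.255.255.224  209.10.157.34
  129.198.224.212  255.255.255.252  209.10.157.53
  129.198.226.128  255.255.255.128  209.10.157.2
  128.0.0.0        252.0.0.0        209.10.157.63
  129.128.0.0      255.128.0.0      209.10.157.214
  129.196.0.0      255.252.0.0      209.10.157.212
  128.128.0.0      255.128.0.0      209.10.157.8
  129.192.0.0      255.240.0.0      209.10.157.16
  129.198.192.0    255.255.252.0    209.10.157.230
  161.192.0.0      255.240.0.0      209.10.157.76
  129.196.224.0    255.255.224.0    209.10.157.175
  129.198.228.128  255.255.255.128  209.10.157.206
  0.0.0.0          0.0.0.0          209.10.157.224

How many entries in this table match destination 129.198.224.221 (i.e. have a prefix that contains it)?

6

Prefixes containing 129.198.224.221:
  0.0.0.0/0 (default, matches everything)
  128.0.0.0/6 (128.0.0.0 - 131.255.255.255)
  129.128.0.0/9 (129.128.0.0 - 129.255.255.255)
  129.192.0.0/12 (129.192.0.0 - 129.207.255.255)
  129.196.0.0/14 (129.196.0.0 - 129.199.255.255)
  129.198.0.0/15 (129.198.0.0 - 129.199.255.255)
Total matching entries: 6.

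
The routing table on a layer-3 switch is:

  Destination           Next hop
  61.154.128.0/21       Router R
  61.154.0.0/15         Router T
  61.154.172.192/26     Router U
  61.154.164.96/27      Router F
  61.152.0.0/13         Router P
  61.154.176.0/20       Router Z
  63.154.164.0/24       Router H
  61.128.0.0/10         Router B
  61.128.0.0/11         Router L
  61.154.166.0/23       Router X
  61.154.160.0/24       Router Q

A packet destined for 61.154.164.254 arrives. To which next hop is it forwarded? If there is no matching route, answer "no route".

Router T

Routes whose prefix contains 61.154.164.254:
  61.128.0.0/10 (61.128.0.0 - 61.191.255.255) -> Router B
  61.128.0.0/11 (61.128.0.0 - 61.159.255.255) -> Router L
  61.152.0.0/13 (61.152.0.0 - 61.159.255.255) -> Router P
  61.154.0.0/15 (61.154.0.0 - 61.155.255.255) -> Router T
More-specific entries that do NOT match:
  61.154.164.96/27 (61.154.164.96 - 61.154.164.127) does not contain 61.154.164.254
  61.154.172.192/26 (61.154.172.192 - 61.154.172.255) does not contain 61.154.164.254
  63.154.164.0/24 (63.154.164.0 - 63.154.164.255) does not contain 61.154.164.254
  61.154.160.0/24 (61.154.160.0 - 61.154.160.255) does not contain 61.154.164.254
  61.154.166.0/23 (61.154.166.0 - 61.154.167.255) does not contain 61.154.164.254
  61.154.128.0/21 (61.154.128.0 - 61.154.135.255) does not contain 61.154.164.254
  61.154.176.0/20 (61.154.176.0 - 61.154.191.255) does not contain 61.154.164.254
Longest matching prefix is /15 -> next hop Router T.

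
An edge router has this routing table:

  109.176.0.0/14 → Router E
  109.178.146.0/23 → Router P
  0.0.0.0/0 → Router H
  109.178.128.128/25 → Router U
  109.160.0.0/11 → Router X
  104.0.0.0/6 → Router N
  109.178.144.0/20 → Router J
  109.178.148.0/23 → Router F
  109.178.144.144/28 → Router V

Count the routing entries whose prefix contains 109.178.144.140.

4

Prefixes containing 109.178.144.140:
  0.0.0.0/0 (default, matches everything)
  109.160.0.0/11 (109.160.0.0 - 109.191.255.255)
  109.176.0.0/14 (109.176.0.0 - 109.179.255.255)
  109.178.144.0/20 (109.178.144.0 - 109.178.159.255)
Total matching entries: 4.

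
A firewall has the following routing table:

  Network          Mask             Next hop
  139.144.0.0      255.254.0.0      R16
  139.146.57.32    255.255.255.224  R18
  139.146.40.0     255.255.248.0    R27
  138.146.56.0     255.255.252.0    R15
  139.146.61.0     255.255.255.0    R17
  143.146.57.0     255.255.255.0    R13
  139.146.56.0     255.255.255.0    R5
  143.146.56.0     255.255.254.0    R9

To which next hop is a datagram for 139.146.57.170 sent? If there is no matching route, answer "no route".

No entry's prefix contains 139.146.57.170; there is no default route.

no route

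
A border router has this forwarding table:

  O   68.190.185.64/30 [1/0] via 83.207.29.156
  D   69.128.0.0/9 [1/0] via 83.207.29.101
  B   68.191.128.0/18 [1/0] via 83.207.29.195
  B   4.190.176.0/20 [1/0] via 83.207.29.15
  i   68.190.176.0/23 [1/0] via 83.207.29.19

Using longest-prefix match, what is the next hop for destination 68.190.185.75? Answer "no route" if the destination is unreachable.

No entry's prefix contains 68.190.185.75; there is no default route.

no route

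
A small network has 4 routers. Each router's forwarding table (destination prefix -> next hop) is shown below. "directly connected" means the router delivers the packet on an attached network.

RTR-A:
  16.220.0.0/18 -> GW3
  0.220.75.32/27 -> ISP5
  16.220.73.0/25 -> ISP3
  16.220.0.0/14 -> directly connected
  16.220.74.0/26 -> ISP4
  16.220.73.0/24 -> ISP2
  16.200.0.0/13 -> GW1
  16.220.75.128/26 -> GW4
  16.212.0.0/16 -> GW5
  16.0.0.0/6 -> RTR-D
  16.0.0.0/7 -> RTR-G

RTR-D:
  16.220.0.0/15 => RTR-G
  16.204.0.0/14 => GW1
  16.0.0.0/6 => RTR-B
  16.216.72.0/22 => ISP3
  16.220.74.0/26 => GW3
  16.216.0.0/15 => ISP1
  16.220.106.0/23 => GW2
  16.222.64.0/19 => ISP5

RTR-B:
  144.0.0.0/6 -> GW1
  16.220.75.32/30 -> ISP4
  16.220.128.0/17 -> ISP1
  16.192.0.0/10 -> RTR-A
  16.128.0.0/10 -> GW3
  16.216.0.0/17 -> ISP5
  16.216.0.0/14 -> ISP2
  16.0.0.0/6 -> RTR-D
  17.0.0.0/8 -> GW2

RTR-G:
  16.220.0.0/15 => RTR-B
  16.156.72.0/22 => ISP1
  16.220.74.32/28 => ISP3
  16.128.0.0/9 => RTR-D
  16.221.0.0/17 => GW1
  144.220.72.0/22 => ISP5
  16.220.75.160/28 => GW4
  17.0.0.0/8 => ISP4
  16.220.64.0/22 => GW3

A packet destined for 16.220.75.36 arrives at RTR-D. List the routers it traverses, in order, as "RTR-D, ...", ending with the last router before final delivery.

RTR-D, RTR-G, RTR-B, RTR-A

At RTR-D: longest match for 16.220.75.36 is 16.220.0.0/15 -> RTR-G
At RTR-G: longest match for 16.220.75.36 is 16.220.0.0/15 -> RTR-B
At RTR-B: longest match for 16.220.75.36 is 16.192.0.0/10 -> RTR-A
At RTR-A: longest match for 16.220.75.36 is 16.220.0.0/14 -> directly connected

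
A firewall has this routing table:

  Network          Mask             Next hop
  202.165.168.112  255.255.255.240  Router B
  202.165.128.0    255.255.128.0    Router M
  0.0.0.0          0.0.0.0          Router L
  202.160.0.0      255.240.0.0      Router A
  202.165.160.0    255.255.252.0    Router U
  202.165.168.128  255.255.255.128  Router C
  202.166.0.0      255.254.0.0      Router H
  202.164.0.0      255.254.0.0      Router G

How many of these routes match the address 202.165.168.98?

4

Prefixes containing 202.165.168.98:
  0.0.0.0/0 (default, matches everything)
  202.160.0.0/12 (202.160.0.0 - 202.175.255.255)
  202.164.0.0/15 (202.164.0.0 - 202.165.255.255)
  202.165.128.0/17 (202.165.128.0 - 202.165.255.255)
Total matching entries: 4.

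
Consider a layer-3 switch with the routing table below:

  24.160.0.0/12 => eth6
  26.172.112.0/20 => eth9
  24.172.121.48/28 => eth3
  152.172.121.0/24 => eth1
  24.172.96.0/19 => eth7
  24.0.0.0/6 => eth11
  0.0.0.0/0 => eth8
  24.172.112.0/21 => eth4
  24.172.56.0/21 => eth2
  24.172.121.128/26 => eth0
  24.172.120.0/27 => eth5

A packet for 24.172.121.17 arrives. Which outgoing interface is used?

eth7

Routes whose prefix contains 24.172.121.17:
  0.0.0.0/0 (default, matches everything) -> eth8
  24.0.0.0/6 (24.0.0.0 - 27.255.255.255) -> eth11
  24.160.0.0/12 (24.160.0.0 - 24.175.255.255) -> eth6
  24.172.96.0/19 (24.172.96.0 - 24.172.127.255) -> eth7
More-specific entries that do NOT match:
  24.172.121.48/28 (24.172.121.48 - 24.172.121.63) does not contain 24.172.121.17
  24.172.120.0/27 (24.172.120.0 - 24.172.120.31) does not contain 24.172.121.17
  24.172.121.128/26 (24.172.121.128 - 24.172.121.191) does not contain 24.172.121.17
  152.172.121.0/24 (152.172.121.0 - 152.172.121.255) does not contain 24.172.121.17
  24.172.112.0/21 (24.172.112.0 - 24.172.119.255) does not contain 24.172.121.17
  24.172.56.0/21 (24.172.56.0 - 24.172.63.255) does not contain 24.172.121.17
  26.172.112.0/20 (26.172.112.0 - 26.172.127.255) does not contain 24.172.121.17
Longest matching prefix is /19 -> interface eth7.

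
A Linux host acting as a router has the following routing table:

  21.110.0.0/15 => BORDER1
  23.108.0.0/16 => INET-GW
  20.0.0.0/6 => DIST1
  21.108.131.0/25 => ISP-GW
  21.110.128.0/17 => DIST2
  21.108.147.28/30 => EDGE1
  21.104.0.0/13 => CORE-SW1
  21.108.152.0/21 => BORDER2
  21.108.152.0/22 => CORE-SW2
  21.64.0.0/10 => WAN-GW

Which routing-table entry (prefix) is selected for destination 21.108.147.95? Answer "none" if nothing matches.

21.104.0.0/13

Entries matching 21.108.147.95:
  20.0.0.0/6 (20.0.0.0 - 23.255.255.255)
  21.64.0.0/10 (21.64.0.0 - 21.127.255.255)
  21.104.0.0/13 (21.104.0.0 - 21.111.255.255)
Most specific is 21.104.0.0/13.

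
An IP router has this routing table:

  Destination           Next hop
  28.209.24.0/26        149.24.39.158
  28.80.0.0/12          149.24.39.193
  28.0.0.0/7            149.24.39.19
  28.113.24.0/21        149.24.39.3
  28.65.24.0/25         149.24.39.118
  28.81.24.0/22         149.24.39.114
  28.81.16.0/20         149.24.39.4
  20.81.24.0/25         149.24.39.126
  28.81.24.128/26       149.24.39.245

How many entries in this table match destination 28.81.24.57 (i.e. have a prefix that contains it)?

Prefixes containing 28.81.24.57:
  28.0.0.0/7 (28.0.0.0 - 29.255.255.255)
  28.80.0.0/12 (28.80.0.0 - 28.95.255.255)
  28.81.16.0/20 (28.81.16.0 - 28.81.31.255)
  28.81.24.0/22 (28.81.24.0 - 28.81.27.255)
Total matching entries: 4.

4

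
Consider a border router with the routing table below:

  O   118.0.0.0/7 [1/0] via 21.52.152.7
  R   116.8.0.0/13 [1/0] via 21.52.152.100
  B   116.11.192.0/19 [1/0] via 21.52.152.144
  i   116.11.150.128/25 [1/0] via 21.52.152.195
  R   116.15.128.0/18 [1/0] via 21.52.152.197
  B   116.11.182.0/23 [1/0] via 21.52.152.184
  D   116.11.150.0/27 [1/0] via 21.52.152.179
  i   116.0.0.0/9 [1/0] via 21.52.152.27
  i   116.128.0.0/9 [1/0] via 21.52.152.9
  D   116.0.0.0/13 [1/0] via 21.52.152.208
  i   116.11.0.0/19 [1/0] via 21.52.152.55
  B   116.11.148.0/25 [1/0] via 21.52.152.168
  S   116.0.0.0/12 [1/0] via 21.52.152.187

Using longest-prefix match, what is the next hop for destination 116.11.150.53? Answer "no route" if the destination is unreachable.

Routes whose prefix contains 116.11.150.53:
  116.0.0.0/9 (116.0.0.0 - 116.127.255.255) -> 21.52.152.27
  116.0.0.0/12 (116.0.0.0 - 116.15.255.255) -> 21.52.152.187
  116.8.0.0/13 (116.8.0.0 - 116.15.255.255) -> 21.52.152.100
More-specific entries that do NOT match:
  116.11.150.0/27 (116.11.150.0 - 116.11.150.31) does not contain 116.11.150.53
  116.11.150.128/25 (116.11.150.128 - 116.11.150.255) does not contain 116.11.150.53
  116.11.148.0/25 (116.11.148.0 - 116.11.148.127) does not contain 116.11.150.53
  116.11.182.0/23 (116.11.182.0 - 116.11.183.255) does not contain 116.11.150.53
  116.11.192.0/19 (116.11.192.0 - 116.11.223.255) does not contain 116.11.150.53
  116.11.0.0/19 (116.11.0.0 - 116.11.31.255) does not contain 116.11.150.53
  116.15.128.0/18 (116.15.128.0 - 116.15.191.255) does not contain 116.11.150.53
Longest matching prefix is /13 -> next hop 21.52.152.100.

21.52.152.100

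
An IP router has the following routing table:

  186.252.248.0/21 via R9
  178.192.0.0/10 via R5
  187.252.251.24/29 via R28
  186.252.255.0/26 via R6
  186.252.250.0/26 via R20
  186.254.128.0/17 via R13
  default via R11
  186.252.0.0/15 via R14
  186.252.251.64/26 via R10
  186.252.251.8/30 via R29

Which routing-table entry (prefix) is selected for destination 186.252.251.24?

186.252.248.0/21

Entries matching 186.252.251.24:
  0.0.0.0/0 (default, matches everything)
  186.252.0.0/15 (186.252.0.0 - 186.253.255.255)
  186.252.248.0/21 (186.252.248.0 - 186.252.255.255)
Most specific is 186.252.248.0/21.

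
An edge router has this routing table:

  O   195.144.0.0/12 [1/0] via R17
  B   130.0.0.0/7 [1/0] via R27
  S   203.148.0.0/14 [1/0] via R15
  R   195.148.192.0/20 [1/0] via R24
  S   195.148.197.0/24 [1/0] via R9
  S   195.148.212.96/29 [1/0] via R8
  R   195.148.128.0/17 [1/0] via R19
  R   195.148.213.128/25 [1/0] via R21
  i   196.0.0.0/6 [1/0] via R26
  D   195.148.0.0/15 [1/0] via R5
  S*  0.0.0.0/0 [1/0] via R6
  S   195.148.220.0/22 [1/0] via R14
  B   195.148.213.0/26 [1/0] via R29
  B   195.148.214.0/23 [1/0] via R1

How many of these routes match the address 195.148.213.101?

4

Prefixes containing 195.148.213.101:
  0.0.0.0/0 (default, matches everything)
  195.144.0.0/12 (195.144.0.0 - 195.159.255.255)
  195.148.0.0/15 (195.148.0.0 - 195.149.255.255)
  195.148.128.0/17 (195.148.128.0 - 195.148.255.255)
Total matching entries: 4.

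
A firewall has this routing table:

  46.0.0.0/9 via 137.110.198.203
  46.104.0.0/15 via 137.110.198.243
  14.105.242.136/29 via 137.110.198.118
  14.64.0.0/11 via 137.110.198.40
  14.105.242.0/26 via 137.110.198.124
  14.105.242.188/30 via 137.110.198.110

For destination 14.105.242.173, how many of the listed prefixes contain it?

0

No listed prefix contains 14.105.242.173.
Total matching entries: 0.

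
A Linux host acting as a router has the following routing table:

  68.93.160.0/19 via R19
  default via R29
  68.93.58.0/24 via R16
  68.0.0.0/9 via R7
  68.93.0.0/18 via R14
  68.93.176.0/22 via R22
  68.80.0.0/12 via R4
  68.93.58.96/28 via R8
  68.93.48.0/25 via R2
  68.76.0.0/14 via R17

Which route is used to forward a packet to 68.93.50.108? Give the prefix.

Entries matching 68.93.50.108:
  0.0.0.0/0 (default, matches everything)
  68.0.0.0/9 (68.0.0.0 - 68.127.255.255)
  68.80.0.0/12 (68.80.0.0 - 68.95.255.255)
  68.93.0.0/18 (68.93.0.0 - 68.93.63.255)
Most specific is 68.93.0.0/18.

68.93.0.0/18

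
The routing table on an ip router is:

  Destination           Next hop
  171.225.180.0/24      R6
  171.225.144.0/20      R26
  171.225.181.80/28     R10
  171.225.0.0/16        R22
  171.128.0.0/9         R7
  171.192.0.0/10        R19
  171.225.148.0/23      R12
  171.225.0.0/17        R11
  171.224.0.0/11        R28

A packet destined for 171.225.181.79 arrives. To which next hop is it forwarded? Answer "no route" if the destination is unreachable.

Routes whose prefix contains 171.225.181.79:
  171.128.0.0/9 (171.128.0.0 - 171.255.255.255) -> R7
  171.192.0.0/10 (171.192.0.0 - 171.255.255.255) -> R19
  171.224.0.0/11 (171.224.0.0 - 171.255.255.255) -> R28
  171.225.0.0/16 (171.225.0.0 - 171.225.255.255) -> R22
More-specific entries that do NOT match:
  171.225.181.80/28 (171.225.181.80 - 171.225.181.95) does not contain 171.225.181.79
  171.225.180.0/24 (171.225.180.0 - 171.225.180.255) does not contain 171.225.181.79
  171.225.148.0/23 (171.225.148.0 - 171.225.149.255) does not contain 171.225.181.79
  171.225.144.0/20 (171.225.144.0 - 171.225.159.255) does not contain 171.225.181.79
  171.225.0.0/17 (171.225.0.0 - 171.225.127.255) does not contain 171.225.181.79
Longest matching prefix is /16 -> next hop R22.

R22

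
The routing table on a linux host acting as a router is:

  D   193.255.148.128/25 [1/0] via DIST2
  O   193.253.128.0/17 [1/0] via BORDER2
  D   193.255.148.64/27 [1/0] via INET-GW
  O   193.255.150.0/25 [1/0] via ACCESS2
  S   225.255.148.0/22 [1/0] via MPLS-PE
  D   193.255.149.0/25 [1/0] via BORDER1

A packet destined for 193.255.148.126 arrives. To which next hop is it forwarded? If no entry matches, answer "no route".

no route

No entry's prefix contains 193.255.148.126; there is no default route.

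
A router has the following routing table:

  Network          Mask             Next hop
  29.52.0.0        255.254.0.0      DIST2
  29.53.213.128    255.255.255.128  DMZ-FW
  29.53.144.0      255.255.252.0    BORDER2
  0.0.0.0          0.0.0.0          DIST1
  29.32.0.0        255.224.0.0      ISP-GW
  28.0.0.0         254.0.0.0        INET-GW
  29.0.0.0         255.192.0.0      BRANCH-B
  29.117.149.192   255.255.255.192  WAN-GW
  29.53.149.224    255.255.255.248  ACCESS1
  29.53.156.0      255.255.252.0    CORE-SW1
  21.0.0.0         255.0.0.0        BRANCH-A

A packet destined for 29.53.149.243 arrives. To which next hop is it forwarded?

Routes whose prefix contains 29.53.149.243:
  0.0.0.0/0 (default, matches everything) -> DIST1
  28.0.0.0/7 (28.0.0.0 - 29.255.255.255) -> INET-GW
  29.0.0.0/10 (29.0.0.0 - 29.63.255.255) -> BRANCH-B
  29.32.0.0/11 (29.32.0.0 - 29.63.255.255) -> ISP-GW
  29.52.0.0/15 (29.52.0.0 - 29.53.255.255) -> DIST2
More-specific entries that do NOT match:
  29.53.149.224/29 (29.53.149.224 - 29.53.149.231) does not contain 29.53.149.243
  29.117.149.192/26 (29.117.149.192 - 29.117.149.255) does not contain 29.53.149.243
  29.53.213.128/25 (29.53.213.128 - 29.53.213.255) does not contain 29.53.149.243
  29.53.144.0/22 (29.53.144.0 - 29.53.147.255) does not contain 29.53.149.243
  29.53.156.0/22 (29.53.156.0 - 29.53.159.255) does not contain 29.53.149.243
Longest matching prefix is /15 -> next hop DIST2.

DIST2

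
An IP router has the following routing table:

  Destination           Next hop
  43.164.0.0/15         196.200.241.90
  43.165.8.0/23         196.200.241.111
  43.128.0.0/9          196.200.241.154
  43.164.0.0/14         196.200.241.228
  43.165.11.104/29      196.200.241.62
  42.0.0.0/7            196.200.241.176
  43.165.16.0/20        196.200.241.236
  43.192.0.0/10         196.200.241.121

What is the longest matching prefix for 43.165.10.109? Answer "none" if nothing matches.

Entries matching 43.165.10.109:
  42.0.0.0/7 (42.0.0.0 - 43.255.255.255)
  43.128.0.0/9 (43.128.0.0 - 43.255.255.255)
  43.164.0.0/14 (43.164.0.0 - 43.167.255.255)
  43.164.0.0/15 (43.164.0.0 - 43.165.255.255)
Most specific is 43.164.0.0/15.

43.164.0.0/15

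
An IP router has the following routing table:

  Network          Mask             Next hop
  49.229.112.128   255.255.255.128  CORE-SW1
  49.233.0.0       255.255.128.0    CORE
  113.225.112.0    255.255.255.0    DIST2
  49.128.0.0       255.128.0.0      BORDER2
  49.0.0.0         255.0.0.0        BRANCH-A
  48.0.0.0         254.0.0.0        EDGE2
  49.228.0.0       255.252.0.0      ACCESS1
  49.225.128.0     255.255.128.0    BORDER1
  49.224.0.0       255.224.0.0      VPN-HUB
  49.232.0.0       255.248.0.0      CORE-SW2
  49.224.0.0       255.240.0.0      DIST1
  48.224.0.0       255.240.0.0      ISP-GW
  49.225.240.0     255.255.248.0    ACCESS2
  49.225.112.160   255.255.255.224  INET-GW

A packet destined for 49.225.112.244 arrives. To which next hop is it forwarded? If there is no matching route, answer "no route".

DIST1

Routes whose prefix contains 49.225.112.244:
  48.0.0.0/7 (48.0.0.0 - 49.255.255.255) -> EDGE2
  49.0.0.0/8 (49.0.0.0 - 49.255.255.255) -> BRANCH-A
  49.128.0.0/9 (49.128.0.0 - 49.255.255.255) -> BORDER2
  49.224.0.0/11 (49.224.0.0 - 49.255.255.255) -> VPN-HUB
  49.224.0.0/12 (49.224.0.0 - 49.239.255.255) -> DIST1
More-specific entries that do NOT match:
  49.225.112.160/27 (49.225.112.160 - 49.225.112.191) does not contain 49.225.112.244
  49.229.112.128/25 (49.229.112.128 - 49.229.112.255) does not contain 49.225.112.244
  113.225.112.0/24 (113.225.112.0 - 113.225.112.255) does not contain 49.225.112.244
  49.225.240.0/21 (49.225.240.0 - 49.225.247.255) does not contain 49.225.112.244
  49.233.0.0/17 (49.233.0.0 - 49.233.127.255) does not contain 49.225.112.244
  49.225.128.0/17 (49.225.128.0 - 49.225.255.255) does not contain 49.225.112.244
  49.228.0.0/14 (49.228.0.0 - 49.231.255.255) does not contain 49.225.112.244
  49.232.0.0/13 (49.232.0.0 - 49.239.255.255) does not contain 49.225.112.244
Longest matching prefix is /12 -> next hop DIST1.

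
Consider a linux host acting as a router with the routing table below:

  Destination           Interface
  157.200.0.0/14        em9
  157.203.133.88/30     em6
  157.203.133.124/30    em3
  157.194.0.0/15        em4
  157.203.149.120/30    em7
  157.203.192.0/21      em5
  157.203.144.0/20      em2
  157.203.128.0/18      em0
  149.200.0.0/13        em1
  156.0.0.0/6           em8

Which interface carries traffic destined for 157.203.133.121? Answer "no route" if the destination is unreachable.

Routes whose prefix contains 157.203.133.121:
  156.0.0.0/6 (156.0.0.0 - 159.255.255.255) -> em8
  157.200.0.0/14 (157.200.0.0 - 157.203.255.255) -> em9
  157.203.128.0/18 (157.203.128.0 - 157.203.191.255) -> em0
More-specific entries that do NOT match:
  157.203.133.88/30 (157.203.133.88 - 157.203.133.91) does not contain 157.203.133.121
  157.203.133.124/30 (157.203.133.124 - 157.203.133.127) does not contain 157.203.133.121
  157.203.149.120/30 (157.203.149.120 - 157.203.149.123) does not contain 157.203.133.121
  157.203.192.0/21 (157.203.192.0 - 157.203.199.255) does not contain 157.203.133.121
  157.203.144.0/20 (157.203.144.0 - 157.203.159.255) does not contain 157.203.133.121
Longest matching prefix is /18 -> interface em0.

em0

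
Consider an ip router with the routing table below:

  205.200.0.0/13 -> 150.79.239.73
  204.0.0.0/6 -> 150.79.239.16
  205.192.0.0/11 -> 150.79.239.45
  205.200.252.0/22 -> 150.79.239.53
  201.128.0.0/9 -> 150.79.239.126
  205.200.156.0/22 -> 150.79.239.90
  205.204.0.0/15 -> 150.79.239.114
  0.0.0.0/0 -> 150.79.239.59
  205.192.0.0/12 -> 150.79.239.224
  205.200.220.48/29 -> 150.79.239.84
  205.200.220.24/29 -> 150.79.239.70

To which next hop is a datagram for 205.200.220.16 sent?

Routes whose prefix contains 205.200.220.16:
  0.0.0.0/0 (default, matches everything) -> 150.79.239.59
  204.0.0.0/6 (204.0.0.0 - 207.255.255.255) -> 150.79.239.16
  205.192.0.0/11 (205.192.0.0 - 205.223.255.255) -> 150.79.239.45
  205.192.0.0/12 (205.192.0.0 - 205.207.255.255) -> 150.79.239.224
  205.200.0.0/13 (205.200.0.0 - 205.207.255.255) -> 150.79.239.73
More-specific entries that do NOT match:
  205.200.220.48/29 (205.200.220.48 - 205.200.220.55) does not contain 205.200.220.16
  205.200.220.24/29 (205.200.220.24 - 205.200.220.31) does not contain 205.200.220.16
  205.200.252.0/22 (205.200.252.0 - 205.200.255.255) does not contain 205.200.220.16
  205.200.156.0/22 (205.200.156.0 - 205.200.159.255) does not contain 205.200.220.16
  205.204.0.0/15 (205.204.0.0 - 205.205.255.255) does not contain 205.200.220.16
Longest matching prefix is /13 -> next hop 150.79.239.73.

150.79.239.73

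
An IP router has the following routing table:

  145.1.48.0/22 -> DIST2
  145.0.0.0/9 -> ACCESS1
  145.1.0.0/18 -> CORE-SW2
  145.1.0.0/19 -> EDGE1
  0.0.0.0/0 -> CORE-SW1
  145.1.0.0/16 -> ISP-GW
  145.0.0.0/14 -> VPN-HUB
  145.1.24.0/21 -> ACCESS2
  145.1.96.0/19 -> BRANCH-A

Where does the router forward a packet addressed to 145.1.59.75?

Routes whose prefix contains 145.1.59.75:
  0.0.0.0/0 (default, matches everything) -> CORE-SW1
  145.0.0.0/9 (145.0.0.0 - 145.127.255.255) -> ACCESS1
  145.0.0.0/14 (145.0.0.0 - 145.3.255.255) -> VPN-HUB
  145.1.0.0/16 (145.1.0.0 - 145.1.255.255) -> ISP-GW
  145.1.0.0/18 (145.1.0.0 - 145.1.63.255) -> CORE-SW2
More-specific entries that do NOT match:
  145.1.48.0/22 (145.1.48.0 - 145.1.51.255) does not contain 145.1.59.75
  145.1.24.0/21 (145.1.24.0 - 145.1.31.255) does not contain 145.1.59.75
  145.1.0.0/19 (145.1.0.0 - 145.1.31.255) does not contain 145.1.59.75
  145.1.96.0/19 (145.1.96.0 - 145.1.127.255) does not contain 145.1.59.75
Longest matching prefix is /18 -> next hop CORE-SW2.

CORE-SW2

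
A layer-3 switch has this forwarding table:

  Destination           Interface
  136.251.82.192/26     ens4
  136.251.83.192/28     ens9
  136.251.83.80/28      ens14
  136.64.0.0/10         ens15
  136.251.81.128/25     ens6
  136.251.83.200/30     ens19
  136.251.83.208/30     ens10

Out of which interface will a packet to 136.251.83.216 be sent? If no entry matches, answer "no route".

no route

No entry's prefix contains 136.251.83.216; there is no default route.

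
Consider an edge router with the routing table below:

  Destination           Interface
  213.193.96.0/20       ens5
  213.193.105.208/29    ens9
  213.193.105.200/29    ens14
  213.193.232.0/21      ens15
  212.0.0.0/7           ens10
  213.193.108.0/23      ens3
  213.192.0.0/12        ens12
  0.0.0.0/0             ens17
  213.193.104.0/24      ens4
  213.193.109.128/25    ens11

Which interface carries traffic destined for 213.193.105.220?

ens5

Routes whose prefix contains 213.193.105.220:
  0.0.0.0/0 (default, matches everything) -> ens17
  212.0.0.0/7 (212.0.0.0 - 213.255.255.255) -> ens10
  213.192.0.0/12 (213.192.0.0 - 213.207.255.255) -> ens12
  213.193.96.0/20 (213.193.96.0 - 213.193.111.255) -> ens5
More-specific entries that do NOT match:
  213.193.105.208/29 (213.193.105.208 - 213.193.105.215) does not contain 213.193.105.220
  213.193.105.200/29 (213.193.105.200 - 213.193.105.207) does not contain 213.193.105.220
  213.193.109.128/25 (213.193.109.128 - 213.193.109.255) does not contain 213.193.105.220
  213.193.104.0/24 (213.193.104.0 - 213.193.104.255) does not contain 213.193.105.220
  213.193.108.0/23 (213.193.108.0 - 213.193.109.255) does not contain 213.193.105.220
  213.193.232.0/21 (213.193.232.0 - 213.193.239.255) does not contain 213.193.105.220
Longest matching prefix is /20 -> interface ens5.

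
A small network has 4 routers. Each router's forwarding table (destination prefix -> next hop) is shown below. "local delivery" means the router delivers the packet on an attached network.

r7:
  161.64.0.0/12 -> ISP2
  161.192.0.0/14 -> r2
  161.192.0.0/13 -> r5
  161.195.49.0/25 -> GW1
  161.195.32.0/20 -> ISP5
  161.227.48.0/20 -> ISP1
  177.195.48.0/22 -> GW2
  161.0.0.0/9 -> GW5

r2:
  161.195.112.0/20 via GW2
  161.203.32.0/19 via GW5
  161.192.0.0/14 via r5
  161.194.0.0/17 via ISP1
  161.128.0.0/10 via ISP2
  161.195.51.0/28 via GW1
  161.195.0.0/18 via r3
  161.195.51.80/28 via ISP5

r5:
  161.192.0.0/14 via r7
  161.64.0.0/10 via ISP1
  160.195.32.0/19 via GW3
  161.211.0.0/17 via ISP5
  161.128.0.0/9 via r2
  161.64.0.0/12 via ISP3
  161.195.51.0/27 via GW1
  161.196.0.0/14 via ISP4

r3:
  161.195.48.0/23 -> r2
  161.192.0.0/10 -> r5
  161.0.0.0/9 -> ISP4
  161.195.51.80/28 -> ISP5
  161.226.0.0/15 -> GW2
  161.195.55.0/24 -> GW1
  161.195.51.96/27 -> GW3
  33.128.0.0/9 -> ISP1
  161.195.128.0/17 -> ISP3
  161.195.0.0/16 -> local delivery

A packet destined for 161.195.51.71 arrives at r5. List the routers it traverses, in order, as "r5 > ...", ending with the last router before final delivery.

At r5: longest match for 161.195.51.71 is 161.192.0.0/14 -> r7
At r7: longest match for 161.195.51.71 is 161.192.0.0/14 -> r2
At r2: longest match for 161.195.51.71 is 161.195.0.0/18 -> r3
At r3: longest match for 161.195.51.71 is 161.195.0.0/16 -> local delivery

r5 > r7 > r2 > r3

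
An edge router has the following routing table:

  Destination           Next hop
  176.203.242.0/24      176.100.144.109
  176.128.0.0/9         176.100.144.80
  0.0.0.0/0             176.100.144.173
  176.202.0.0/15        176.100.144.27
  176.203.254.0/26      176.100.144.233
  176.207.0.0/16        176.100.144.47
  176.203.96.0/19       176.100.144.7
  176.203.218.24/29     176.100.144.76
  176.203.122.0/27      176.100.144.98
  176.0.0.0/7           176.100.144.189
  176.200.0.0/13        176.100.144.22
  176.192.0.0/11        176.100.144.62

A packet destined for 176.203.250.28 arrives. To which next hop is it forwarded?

176.100.144.27

Routes whose prefix contains 176.203.250.28:
  0.0.0.0/0 (default, matches everything) -> 176.100.144.173
  176.0.0.0/7 (176.0.0.0 - 177.255.255.255) -> 176.100.144.189
  176.128.0.0/9 (176.128.0.0 - 176.255.255.255) -> 176.100.144.80
  176.192.0.0/11 (176.192.0.0 - 176.223.255.255) -> 176.100.144.62
  176.200.0.0/13 (176.200.0.0 - 176.207.255.255) -> 176.100.144.22
  176.202.0.0/15 (176.202.0.0 - 176.203.255.255) -> 176.100.144.27
More-specific entries that do NOT match:
  176.203.218.24/29 (176.203.218.24 - 176.203.218.31) does not contain 176.203.250.28
  176.203.122.0/27 (176.203.122.0 - 176.203.122.31) does not contain 176.203.250.28
  176.203.254.0/26 (176.203.254.0 - 176.203.254.63) does not contain 176.203.250.28
  176.203.242.0/24 (176.203.242.0 - 176.203.242.255) does not contain 176.203.250.28
  176.203.96.0/19 (176.203.96.0 - 176.203.127.255) does not contain 176.203.250.28
  176.207.0.0/16 (176.207.0.0 - 176.207.255.255) does not contain 176.203.250.28
Longest matching prefix is /15 -> next hop 176.100.144.27.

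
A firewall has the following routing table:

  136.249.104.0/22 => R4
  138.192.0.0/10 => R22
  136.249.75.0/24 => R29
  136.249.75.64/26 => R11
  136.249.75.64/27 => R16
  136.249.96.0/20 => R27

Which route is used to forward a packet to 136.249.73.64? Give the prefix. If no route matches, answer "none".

none

136.249.73.64 is outside every listed prefix and there is no default route.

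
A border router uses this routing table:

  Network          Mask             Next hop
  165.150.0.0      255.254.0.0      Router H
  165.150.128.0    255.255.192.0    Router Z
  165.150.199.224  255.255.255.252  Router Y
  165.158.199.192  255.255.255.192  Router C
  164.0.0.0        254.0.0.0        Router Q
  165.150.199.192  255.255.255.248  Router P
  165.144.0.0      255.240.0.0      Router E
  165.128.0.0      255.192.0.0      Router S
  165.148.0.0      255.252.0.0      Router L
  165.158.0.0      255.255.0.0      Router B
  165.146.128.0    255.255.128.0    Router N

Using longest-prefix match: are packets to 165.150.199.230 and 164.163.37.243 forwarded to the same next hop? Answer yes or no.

165.150.199.230: longest match 165.150.0.0/15 -> Router H
164.163.37.243: longest match 164.0.0.0/7 -> Router Q

no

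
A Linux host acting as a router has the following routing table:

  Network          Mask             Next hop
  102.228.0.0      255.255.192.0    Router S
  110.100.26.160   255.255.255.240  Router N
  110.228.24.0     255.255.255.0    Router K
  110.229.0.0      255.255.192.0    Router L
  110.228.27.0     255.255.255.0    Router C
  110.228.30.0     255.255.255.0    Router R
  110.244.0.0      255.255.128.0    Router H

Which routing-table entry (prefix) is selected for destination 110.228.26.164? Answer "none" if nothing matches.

none

110.228.26.164 is outside every listed prefix and there is no default route.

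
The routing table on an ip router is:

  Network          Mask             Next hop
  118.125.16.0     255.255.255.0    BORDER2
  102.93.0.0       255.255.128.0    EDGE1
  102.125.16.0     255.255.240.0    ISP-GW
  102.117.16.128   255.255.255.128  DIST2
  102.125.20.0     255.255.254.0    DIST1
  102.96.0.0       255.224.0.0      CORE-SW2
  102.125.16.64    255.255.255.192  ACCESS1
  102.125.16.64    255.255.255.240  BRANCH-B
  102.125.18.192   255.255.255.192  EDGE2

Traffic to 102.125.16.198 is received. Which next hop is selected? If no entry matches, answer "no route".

Routes whose prefix contains 102.125.16.198:
  102.96.0.0/11 (102.96.0.0 - 102.127.255.255) -> CORE-SW2
  102.125.16.0/20 (102.125.16.0 - 102.125.31.255) -> ISP-GW
More-specific entries that do NOT match:
  102.125.16.64/28 (102.125.16.64 - 102.125.16.79) does not contain 102.125.16.198
  102.125.16.64/26 (102.125.16.64 - 102.125.16.127) does not contain 102.125.16.198
  102.125.18.192/26 (102.125.18.192 - 102.125.18.255) does not contain 102.125.16.198
  102.117.16.128/25 (102.117.16.128 - 102.117.16.255) does not contain 102.125.16.198
  118.125.16.0/24 (118.125.16.0 - 118.125.16.255) does not contain 102.125.16.198
  102.125.20.0/23 (102.125.20.0 - 102.125.21.255) does not contain 102.125.16.198
Longest matching prefix is /20 -> next hop ISP-GW.

ISP-GW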